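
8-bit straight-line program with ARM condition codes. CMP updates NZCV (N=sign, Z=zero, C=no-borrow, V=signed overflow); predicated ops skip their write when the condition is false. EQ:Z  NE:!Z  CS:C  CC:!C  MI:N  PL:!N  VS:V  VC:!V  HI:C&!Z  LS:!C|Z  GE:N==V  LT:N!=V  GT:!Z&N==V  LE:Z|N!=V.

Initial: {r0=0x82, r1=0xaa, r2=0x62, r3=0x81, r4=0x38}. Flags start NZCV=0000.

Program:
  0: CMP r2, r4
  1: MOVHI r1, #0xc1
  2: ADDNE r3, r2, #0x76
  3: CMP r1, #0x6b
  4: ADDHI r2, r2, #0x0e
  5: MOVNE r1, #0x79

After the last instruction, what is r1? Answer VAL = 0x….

0: ✓ CMP  NZCV=0010
1: ✓ MOVHI  r1←0xc1
2: ✓ ADDNE  r3←0xd8
3: ✓ CMP  NZCV=0011
4: ✓ ADDHI  r2←0x70
5: ✓ MOVNE  r1←0x79

VAL = 0x79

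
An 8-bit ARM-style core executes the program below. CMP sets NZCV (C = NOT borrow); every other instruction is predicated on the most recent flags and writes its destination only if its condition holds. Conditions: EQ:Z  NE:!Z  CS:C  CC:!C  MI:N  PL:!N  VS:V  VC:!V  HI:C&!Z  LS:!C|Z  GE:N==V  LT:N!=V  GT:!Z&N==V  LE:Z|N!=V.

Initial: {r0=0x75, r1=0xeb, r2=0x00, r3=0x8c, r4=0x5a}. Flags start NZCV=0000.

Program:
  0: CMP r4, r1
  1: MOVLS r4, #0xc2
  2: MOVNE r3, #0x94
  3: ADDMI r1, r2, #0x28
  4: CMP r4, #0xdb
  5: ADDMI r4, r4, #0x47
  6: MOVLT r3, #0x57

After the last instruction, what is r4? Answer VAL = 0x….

0: ✓ CMP  NZCV=0000
1: ✓ MOVLS  r4←0xc2
2: ✓ MOVNE  r3←0x94
3: · ADDMI
4: ✓ CMP  NZCV=1000
5: ✓ ADDMI  r4←0x09
6: ✓ MOVLT  r3←0x57

VAL = 0x09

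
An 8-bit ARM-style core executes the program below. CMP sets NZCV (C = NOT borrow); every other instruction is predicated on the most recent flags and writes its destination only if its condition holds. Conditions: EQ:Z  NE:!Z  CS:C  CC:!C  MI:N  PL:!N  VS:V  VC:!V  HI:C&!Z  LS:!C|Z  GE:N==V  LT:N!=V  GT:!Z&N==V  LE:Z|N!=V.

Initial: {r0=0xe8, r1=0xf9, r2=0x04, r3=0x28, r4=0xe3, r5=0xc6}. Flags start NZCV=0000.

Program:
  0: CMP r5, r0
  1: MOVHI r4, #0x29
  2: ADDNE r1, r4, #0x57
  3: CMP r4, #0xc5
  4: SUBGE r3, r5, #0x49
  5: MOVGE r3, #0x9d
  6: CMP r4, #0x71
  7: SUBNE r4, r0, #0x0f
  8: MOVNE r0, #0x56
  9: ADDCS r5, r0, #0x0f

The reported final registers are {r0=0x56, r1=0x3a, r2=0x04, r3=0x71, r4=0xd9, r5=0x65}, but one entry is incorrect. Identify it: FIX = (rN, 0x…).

FIX = (r3, 0x9d)

0: ✓ CMP  NZCV=1000
1: · MOVHI
2: ✓ ADDNE  r1←0x3a
3: ✓ CMP  NZCV=0010
4: ✓ SUBGE  r3←0x7d
5: ✓ MOVGE  r3←0x9d
6: ✓ CMP  NZCV=0011
7: ✓ SUBNE  r4←0xd9
8: ✓ MOVNE  r0←0x56
9: ✓ ADDCS  r5←0x65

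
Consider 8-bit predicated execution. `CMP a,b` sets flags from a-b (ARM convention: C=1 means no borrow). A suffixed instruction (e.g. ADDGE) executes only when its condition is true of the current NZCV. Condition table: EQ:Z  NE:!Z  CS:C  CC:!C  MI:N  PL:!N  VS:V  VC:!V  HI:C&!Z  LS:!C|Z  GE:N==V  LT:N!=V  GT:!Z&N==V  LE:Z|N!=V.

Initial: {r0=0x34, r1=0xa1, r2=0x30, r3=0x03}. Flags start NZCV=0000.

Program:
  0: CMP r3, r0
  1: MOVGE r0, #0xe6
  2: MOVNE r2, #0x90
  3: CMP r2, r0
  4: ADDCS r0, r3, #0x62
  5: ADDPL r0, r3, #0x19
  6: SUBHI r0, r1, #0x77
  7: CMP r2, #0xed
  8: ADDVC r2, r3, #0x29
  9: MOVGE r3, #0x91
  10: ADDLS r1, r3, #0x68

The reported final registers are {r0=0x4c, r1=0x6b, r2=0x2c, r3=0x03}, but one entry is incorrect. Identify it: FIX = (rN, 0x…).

FIX = (r0, 0x2a)

[0] flags=1000 → (cmp)
[1] flags=1000 GE?F → skip
[2] flags=1000 NE?T → r2=0x90
[3] flags=0011 → (cmp)
[4] flags=0011 CS?T → r0=0x65
[5] flags=0011 PL?T → r0=0x1c
[6] flags=0011 HI?T → r0=0x2a
[7] flags=1000 → (cmp)
[8] flags=1000 VC?T → r2=0x2c
[9] flags=1000 GE?F → skip
[10] flags=1000 LS?T → r1=0x6b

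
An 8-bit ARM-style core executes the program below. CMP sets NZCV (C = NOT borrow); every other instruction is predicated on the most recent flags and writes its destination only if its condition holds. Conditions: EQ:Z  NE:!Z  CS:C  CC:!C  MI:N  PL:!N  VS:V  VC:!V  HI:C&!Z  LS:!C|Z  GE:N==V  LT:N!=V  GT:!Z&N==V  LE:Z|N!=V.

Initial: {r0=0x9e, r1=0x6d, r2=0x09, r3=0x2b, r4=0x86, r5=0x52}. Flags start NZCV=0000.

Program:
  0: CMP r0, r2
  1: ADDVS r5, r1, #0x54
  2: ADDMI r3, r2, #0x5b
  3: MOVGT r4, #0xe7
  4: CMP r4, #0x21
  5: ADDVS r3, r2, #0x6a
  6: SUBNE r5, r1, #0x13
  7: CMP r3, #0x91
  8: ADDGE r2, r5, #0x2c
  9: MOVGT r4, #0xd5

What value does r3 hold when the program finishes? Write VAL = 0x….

VAL = 0x73

0: ✓ CMP  NZCV=1010
1: · ADDVS
2: ✓ ADDMI  r3←0x64
3: · MOVGT
4: ✓ CMP  NZCV=0011
5: ✓ ADDVS  r3←0x73
6: ✓ SUBNE  r5←0x5a
7: ✓ CMP  NZCV=1001
8: ✓ ADDGE  r2←0x86
9: ✓ MOVGT  r4←0xd5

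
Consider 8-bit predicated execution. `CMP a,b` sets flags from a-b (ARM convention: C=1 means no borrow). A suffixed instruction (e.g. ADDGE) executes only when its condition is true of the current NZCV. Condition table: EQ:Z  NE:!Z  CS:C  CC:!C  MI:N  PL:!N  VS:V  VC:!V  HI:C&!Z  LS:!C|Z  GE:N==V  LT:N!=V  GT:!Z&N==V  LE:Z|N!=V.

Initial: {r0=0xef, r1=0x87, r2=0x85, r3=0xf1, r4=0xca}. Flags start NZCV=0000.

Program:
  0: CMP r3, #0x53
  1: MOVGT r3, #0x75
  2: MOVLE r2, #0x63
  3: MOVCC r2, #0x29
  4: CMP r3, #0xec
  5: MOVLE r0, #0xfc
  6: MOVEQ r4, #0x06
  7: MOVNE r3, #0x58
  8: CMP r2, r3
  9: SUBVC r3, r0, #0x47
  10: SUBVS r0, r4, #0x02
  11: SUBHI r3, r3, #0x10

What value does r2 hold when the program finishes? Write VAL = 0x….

0: ✓ CMP  NZCV=1010
1: · MOVGT
2: ✓ MOVLE  r2←0x63
3: · MOVCC
4: ✓ CMP  NZCV=0010
5: · MOVLE
6: · MOVEQ
7: ✓ MOVNE  r3←0x58
8: ✓ CMP  NZCV=0010
9: ✓ SUBVC  r3←0xa8
10: · SUBVS
11: ✓ SUBHI  r3←0x98

VAL = 0x63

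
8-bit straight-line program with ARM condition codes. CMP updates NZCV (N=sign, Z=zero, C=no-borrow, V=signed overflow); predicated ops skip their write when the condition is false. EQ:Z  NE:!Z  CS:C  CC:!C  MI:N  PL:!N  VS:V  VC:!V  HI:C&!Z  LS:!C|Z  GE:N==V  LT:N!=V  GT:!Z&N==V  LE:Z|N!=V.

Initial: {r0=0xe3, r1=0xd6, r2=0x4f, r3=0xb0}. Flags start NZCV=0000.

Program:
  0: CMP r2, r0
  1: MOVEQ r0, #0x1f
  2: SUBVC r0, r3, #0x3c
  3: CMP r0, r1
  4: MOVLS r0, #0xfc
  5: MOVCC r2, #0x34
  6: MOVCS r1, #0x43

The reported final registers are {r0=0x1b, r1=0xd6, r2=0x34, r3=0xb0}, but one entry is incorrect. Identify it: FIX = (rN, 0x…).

[0] flags=0000 → (cmp)
[1] flags=0000 EQ?F → skip
[2] flags=0000 VC?T → r0=0x74
[3] flags=1001 → (cmp)
[4] flags=1001 LS?T → r0=0xfc
[5] flags=1001 CC?T → r2=0x34
[6] flags=1001 CS?F → skip

FIX = (r0, 0xfc)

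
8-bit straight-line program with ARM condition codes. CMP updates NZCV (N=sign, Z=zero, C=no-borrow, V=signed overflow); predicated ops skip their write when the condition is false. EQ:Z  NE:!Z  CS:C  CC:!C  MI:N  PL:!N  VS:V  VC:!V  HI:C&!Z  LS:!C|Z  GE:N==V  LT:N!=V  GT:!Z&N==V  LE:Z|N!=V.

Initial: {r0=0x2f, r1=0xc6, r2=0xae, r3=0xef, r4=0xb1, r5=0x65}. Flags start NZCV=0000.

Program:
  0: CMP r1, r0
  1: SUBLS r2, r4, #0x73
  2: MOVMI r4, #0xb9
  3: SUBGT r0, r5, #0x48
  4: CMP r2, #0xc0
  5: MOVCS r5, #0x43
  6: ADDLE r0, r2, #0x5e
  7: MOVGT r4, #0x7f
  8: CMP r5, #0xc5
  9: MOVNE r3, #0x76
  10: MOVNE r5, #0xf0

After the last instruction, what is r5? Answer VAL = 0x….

VAL = 0xf0

0: ✓ CMP  NZCV=1010
1: · SUBLS
2: ✓ MOVMI  r4←0xb9
3: · SUBGT
4: ✓ CMP  NZCV=1000
5: · MOVCS
6: ✓ ADDLE  r0←0x0c
7: · MOVGT
8: ✓ CMP  NZCV=1001
9: ✓ MOVNE  r3←0x76
10: ✓ MOVNE  r5←0xf0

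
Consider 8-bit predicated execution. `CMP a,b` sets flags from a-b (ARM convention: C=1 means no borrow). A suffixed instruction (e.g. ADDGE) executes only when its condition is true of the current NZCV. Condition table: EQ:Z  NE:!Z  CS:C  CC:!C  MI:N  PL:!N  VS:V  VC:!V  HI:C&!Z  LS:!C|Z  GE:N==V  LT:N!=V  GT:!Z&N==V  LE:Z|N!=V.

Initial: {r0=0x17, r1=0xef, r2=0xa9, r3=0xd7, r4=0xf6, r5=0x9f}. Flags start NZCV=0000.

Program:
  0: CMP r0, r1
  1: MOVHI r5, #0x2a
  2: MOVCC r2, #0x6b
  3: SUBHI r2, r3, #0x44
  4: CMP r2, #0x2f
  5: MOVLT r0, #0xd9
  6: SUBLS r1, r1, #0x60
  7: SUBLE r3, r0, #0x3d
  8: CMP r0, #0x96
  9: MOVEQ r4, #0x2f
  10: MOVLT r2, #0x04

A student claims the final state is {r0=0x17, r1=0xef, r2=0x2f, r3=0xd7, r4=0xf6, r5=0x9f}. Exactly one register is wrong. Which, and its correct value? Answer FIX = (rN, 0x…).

0: ✓ CMP  NZCV=0000
1: · MOVHI
2: ✓ MOVCC  r2←0x6b
3: · SUBHI
4: ✓ CMP  NZCV=0010
5: · MOVLT
6: · SUBLS
7: · SUBLE
8: ✓ CMP  NZCV=1001
9: · MOVEQ
10: · MOVLT

FIX = (r2, 0x6b)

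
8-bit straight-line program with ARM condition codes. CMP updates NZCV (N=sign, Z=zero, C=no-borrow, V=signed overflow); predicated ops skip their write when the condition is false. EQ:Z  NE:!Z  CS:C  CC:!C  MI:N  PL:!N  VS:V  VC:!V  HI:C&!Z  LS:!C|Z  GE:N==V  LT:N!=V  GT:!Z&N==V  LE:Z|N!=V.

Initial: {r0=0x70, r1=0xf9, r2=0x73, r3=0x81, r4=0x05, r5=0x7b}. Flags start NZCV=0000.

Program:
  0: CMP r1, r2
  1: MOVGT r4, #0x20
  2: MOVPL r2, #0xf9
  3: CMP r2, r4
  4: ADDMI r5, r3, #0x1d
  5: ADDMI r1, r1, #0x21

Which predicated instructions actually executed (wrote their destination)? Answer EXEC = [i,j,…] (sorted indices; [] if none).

EXEC = []

0: ✓ CMP  NZCV=1010
1: · MOVGT
2: · MOVPL
3: ✓ CMP  NZCV=0010
4: · ADDMI
5: · ADDMI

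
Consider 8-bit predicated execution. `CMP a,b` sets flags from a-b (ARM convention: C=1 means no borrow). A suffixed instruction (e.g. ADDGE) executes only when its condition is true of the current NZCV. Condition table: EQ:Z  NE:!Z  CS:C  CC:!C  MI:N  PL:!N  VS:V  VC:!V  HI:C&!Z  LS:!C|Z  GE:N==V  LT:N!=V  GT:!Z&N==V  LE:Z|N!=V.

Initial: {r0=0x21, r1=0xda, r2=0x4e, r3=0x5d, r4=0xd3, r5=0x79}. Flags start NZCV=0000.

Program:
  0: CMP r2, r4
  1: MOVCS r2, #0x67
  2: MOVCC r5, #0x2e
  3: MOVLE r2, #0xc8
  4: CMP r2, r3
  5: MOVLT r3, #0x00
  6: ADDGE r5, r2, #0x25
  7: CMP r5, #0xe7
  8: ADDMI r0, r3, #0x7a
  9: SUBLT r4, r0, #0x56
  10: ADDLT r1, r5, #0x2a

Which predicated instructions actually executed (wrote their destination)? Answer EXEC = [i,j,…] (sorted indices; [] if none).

EXEC = [2,5]

[0] flags=0000 → (cmp)
[1] flags=0000 CS?F → skip
[2] flags=0000 CC?T → r5=0x2e
[3] flags=0000 LE?F → skip
[4] flags=1000 → (cmp)
[5] flags=1000 LT?T → r3=0x00
[6] flags=1000 GE?F → skip
[7] flags=0000 → (cmp)
[8] flags=0000 MI?F → skip
[9] flags=0000 LT?F → skip
[10] flags=0000 LT?F → skip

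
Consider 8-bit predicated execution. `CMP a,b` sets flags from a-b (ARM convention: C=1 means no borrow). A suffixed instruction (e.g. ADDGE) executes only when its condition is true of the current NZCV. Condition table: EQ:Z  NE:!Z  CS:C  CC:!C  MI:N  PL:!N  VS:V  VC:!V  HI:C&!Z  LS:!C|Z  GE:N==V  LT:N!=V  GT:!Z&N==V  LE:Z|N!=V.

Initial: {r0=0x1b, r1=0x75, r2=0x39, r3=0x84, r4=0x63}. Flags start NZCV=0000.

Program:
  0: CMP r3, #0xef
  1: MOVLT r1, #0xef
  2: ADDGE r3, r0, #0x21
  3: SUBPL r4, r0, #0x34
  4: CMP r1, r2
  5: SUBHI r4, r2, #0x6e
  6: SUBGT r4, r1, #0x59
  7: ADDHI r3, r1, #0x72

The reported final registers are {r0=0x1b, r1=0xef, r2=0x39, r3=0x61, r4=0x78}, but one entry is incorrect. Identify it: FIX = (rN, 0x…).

0: ✓ CMP  NZCV=1000
1: ✓ MOVLT  r1←0xef
2: · ADDGE
3: · SUBPL
4: ✓ CMP  NZCV=1010
5: ✓ SUBHI  r4←0xcb
6: · SUBGT
7: ✓ ADDHI  r3←0x61

FIX = (r4, 0xcb)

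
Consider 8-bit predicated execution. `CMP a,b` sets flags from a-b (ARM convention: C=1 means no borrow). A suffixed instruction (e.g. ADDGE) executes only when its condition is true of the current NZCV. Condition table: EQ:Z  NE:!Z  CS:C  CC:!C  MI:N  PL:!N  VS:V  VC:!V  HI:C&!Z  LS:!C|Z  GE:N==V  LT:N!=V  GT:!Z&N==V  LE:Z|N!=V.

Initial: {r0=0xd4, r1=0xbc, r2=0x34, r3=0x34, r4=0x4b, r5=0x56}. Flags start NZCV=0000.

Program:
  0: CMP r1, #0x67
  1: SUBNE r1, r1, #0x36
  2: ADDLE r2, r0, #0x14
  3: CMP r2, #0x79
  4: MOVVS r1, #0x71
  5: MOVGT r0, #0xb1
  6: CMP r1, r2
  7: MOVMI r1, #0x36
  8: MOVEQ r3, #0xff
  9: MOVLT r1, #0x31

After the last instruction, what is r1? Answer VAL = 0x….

0: ✓ CMP  NZCV=0011
1: ✓ SUBNE  r1←0x86
2: ✓ ADDLE  r2←0xe8
3: ✓ CMP  NZCV=0011
4: ✓ MOVVS  r1←0x71
5: · MOVGT
6: ✓ CMP  NZCV=1001
7: ✓ MOVMI  r1←0x36
8: · MOVEQ
9: · MOVLT

VAL = 0x36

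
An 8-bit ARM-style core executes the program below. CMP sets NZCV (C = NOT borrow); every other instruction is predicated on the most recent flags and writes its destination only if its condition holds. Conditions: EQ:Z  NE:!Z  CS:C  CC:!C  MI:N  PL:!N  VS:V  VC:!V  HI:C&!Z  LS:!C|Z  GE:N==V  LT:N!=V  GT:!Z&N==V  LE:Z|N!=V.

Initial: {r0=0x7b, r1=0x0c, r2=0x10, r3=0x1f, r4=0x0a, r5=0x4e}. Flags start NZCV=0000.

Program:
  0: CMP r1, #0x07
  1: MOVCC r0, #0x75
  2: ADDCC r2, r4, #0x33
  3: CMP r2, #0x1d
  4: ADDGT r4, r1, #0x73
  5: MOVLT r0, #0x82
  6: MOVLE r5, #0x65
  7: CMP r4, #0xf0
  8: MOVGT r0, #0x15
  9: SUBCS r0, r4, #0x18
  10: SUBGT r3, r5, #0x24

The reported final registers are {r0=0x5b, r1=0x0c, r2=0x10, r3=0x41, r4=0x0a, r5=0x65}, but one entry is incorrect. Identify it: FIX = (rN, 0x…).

0: ✓ CMP  NZCV=0010
1: · MOVCC
2: · ADDCC
3: ✓ CMP  NZCV=1000
4: · ADDGT
5: ✓ MOVLT  r0←0x82
6: ✓ MOVLE  r5←0x65
7: ✓ CMP  NZCV=0000
8: ✓ MOVGT  r0←0x15
9: · SUBCS
10: ✓ SUBGT  r3←0x41

FIX = (r0, 0x15)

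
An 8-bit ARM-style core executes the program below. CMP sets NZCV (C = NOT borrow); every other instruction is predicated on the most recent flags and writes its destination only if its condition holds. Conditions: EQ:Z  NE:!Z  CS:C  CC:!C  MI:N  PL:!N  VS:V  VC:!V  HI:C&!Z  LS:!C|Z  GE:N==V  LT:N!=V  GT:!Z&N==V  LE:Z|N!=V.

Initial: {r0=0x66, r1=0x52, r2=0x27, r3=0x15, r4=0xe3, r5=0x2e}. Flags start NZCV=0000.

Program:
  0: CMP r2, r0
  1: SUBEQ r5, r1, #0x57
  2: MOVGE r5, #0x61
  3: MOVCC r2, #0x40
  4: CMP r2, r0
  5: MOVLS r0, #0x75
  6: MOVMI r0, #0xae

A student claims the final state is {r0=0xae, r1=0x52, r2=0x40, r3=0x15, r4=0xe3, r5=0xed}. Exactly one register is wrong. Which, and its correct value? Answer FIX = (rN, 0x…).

[0] flags=1000 → (cmp)
[1] flags=1000 EQ?F → skip
[2] flags=1000 GE?F → skip
[3] flags=1000 CC?T → r2=0x40
[4] flags=1000 → (cmp)
[5] flags=1000 LS?T → r0=0x75
[6] flags=1000 MI?T → r0=0xae

FIX = (r5, 0x2e)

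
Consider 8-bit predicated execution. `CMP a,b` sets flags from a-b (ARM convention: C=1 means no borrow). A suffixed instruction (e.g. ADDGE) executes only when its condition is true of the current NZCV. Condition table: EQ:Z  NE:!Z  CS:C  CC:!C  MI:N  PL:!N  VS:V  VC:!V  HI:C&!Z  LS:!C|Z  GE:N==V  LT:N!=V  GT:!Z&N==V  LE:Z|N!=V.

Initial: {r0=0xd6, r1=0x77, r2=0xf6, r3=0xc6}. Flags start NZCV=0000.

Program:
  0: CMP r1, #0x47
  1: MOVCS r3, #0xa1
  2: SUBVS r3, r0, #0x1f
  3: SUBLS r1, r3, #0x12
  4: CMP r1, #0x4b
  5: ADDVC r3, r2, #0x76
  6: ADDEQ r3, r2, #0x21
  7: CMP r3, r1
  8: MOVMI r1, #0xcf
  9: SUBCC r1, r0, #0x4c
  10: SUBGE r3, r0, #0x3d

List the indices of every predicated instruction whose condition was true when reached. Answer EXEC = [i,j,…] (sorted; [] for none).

EXEC = [1,5,8,9]

[0] flags=0010 → (cmp)
[1] flags=0010 CS?T → r3=0xa1
[2] flags=0010 VS?F → skip
[3] flags=0010 LS?F → skip
[4] flags=0010 → (cmp)
[5] flags=0010 VC?T → r3=0x6c
[6] flags=0010 EQ?F → skip
[7] flags=1000 → (cmp)
[8] flags=1000 MI?T → r1=0xcf
[9] flags=1000 CC?T → r1=0x8a
[10] flags=1000 GE?F → skip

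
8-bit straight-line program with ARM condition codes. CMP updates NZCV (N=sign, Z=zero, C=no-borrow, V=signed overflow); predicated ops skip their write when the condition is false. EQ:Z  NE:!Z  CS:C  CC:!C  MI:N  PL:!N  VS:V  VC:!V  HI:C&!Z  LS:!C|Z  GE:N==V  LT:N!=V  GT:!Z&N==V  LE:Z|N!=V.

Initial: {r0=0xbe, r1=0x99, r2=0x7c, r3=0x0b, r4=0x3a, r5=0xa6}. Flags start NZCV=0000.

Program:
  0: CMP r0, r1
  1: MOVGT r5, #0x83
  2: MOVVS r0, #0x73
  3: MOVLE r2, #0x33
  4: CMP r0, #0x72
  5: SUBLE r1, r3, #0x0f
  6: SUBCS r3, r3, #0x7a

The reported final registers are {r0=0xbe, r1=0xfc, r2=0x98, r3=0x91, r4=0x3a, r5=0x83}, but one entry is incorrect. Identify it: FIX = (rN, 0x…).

FIX = (r2, 0x7c)

[0] flags=0010 → (cmp)
[1] flags=0010 GT?T → r5=0x83
[2] flags=0010 VS?F → skip
[3] flags=0010 LE?F → skip
[4] flags=0011 → (cmp)
[5] flags=0011 LE?T → r1=0xfc
[6] flags=0011 CS?T → r3=0x91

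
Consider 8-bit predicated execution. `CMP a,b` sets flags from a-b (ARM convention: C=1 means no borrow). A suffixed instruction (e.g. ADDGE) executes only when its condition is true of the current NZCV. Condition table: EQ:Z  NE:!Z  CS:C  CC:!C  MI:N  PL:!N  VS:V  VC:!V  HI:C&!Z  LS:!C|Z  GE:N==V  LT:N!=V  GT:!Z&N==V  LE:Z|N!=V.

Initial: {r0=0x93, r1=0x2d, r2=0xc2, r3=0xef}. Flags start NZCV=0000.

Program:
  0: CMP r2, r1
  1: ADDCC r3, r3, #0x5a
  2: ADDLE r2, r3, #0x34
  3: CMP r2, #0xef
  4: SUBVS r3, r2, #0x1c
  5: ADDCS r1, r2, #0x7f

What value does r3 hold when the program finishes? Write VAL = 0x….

[0] flags=1010 → (cmp)
[1] flags=1010 CC?F → skip
[2] flags=1010 LE?T → r2=0x23
[3] flags=0000 → (cmp)
[4] flags=0000 VS?F → skip
[5] flags=0000 CS?F → skip

VAL = 0xef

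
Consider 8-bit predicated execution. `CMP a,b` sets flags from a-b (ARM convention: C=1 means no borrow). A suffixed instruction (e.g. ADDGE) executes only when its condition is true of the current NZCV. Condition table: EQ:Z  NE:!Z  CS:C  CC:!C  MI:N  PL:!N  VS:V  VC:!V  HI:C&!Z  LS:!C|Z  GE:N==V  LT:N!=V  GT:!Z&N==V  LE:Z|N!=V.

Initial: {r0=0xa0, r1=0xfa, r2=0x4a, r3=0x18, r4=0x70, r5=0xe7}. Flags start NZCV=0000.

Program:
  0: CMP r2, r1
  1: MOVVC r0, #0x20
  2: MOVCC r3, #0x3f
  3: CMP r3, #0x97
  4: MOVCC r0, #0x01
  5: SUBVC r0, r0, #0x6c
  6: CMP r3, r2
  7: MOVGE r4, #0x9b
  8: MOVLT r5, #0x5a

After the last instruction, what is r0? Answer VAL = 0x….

VAL = 0x01

[0] flags=0000 → (cmp)
[1] flags=0000 VC?T → r0=0x20
[2] flags=0000 CC?T → r3=0x3f
[3] flags=1001 → (cmp)
[4] flags=1001 CC?T → r0=0x01
[5] flags=1001 VC?F → skip
[6] flags=1000 → (cmp)
[7] flags=1000 GE?F → skip
[8] flags=1000 LT?T → r5=0x5a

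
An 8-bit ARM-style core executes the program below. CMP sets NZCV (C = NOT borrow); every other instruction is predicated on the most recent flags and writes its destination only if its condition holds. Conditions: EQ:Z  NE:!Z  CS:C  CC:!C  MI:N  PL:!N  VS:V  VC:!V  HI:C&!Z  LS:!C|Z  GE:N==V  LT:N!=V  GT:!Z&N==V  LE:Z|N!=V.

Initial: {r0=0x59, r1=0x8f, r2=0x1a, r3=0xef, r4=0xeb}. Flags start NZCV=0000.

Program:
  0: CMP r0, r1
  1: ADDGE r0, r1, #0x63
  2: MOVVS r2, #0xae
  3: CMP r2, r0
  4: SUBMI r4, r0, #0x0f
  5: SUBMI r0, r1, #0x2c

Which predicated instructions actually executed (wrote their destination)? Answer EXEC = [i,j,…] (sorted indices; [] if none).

0: ✓ CMP  NZCV=1001
1: ✓ ADDGE  r0←0xf2
2: ✓ MOVVS  r2←0xae
3: ✓ CMP  NZCV=1000
4: ✓ SUBMI  r4←0xe3
5: ✓ SUBMI  r0←0x63

EXEC = [1,2,4,5]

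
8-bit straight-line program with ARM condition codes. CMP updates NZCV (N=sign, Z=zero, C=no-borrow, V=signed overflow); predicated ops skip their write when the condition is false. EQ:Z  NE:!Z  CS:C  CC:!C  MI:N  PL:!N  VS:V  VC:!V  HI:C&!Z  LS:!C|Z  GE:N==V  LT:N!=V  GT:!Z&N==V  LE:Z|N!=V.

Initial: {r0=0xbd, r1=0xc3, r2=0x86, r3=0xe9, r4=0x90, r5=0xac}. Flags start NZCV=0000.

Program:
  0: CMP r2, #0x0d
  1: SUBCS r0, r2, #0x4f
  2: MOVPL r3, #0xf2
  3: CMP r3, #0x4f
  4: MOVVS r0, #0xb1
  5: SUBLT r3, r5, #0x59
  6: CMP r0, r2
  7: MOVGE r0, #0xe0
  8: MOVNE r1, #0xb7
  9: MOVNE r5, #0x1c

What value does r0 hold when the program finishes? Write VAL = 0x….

VAL = 0xe0

0: ✓ CMP  NZCV=0011
1: ✓ SUBCS  r0←0x37
2: ✓ MOVPL  r3←0xf2
3: ✓ CMP  NZCV=1010
4: · MOVVS
5: ✓ SUBLT  r3←0x53
6: ✓ CMP  NZCV=1001
7: ✓ MOVGE  r0←0xe0
8: ✓ MOVNE  r1←0xb7
9: ✓ MOVNE  r5←0x1c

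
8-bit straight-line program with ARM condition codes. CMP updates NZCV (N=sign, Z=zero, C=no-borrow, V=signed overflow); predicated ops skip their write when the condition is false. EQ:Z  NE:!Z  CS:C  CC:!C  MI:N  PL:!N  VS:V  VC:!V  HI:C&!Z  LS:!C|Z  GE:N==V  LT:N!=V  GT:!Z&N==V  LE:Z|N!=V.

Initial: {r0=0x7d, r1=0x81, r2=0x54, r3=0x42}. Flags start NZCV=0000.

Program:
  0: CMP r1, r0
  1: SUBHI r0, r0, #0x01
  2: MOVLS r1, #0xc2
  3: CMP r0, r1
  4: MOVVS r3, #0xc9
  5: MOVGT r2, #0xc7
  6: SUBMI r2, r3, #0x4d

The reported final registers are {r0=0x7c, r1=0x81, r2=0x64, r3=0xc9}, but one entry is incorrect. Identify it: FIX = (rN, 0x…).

0: ✓ CMP  NZCV=0011
1: ✓ SUBHI  r0←0x7c
2: · MOVLS
3: ✓ CMP  NZCV=1001
4: ✓ MOVVS  r3←0xc9
5: ✓ MOVGT  r2←0xc7
6: ✓ SUBMI  r2←0x7c

FIX = (r2, 0x7c)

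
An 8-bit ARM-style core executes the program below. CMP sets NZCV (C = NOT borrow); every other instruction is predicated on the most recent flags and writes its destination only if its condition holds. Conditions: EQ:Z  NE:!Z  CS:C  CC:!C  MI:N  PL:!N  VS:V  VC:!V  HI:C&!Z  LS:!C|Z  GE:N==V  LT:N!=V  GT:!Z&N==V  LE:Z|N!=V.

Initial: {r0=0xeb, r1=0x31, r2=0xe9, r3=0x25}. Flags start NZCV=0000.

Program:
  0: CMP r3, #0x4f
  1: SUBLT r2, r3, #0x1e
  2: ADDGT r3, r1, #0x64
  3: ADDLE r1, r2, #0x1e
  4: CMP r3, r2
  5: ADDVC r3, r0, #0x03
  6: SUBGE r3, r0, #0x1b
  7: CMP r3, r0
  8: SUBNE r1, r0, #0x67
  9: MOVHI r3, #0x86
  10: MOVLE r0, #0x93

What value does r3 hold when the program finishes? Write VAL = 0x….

0: ✓ CMP  NZCV=1000
1: ✓ SUBLT  r2←0x07
2: · ADDGT
3: ✓ ADDLE  r1←0x25
4: ✓ CMP  NZCV=0010
5: ✓ ADDVC  r3←0xee
6: ✓ SUBGE  r3←0xd0
7: ✓ CMP  NZCV=1000
8: ✓ SUBNE  r1←0x84
9: · MOVHI
10: ✓ MOVLE  r0←0x93

VAL = 0xd0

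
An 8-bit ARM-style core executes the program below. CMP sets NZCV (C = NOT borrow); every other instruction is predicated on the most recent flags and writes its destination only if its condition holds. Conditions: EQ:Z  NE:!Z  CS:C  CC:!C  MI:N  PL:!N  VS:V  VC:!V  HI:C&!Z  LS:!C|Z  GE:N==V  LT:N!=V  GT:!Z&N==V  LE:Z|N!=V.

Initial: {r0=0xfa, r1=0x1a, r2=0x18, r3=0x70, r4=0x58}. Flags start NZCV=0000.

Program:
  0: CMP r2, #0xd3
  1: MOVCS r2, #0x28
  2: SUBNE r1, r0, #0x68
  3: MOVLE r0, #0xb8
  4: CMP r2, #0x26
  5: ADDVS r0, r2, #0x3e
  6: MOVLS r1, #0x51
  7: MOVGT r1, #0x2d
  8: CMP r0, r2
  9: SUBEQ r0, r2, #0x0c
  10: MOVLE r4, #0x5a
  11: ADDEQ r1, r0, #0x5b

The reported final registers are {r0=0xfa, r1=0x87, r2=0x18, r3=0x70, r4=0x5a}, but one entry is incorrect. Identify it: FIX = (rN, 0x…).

0: ✓ CMP  NZCV=0000
1: · MOVCS
2: ✓ SUBNE  r1←0x92
3: · MOVLE
4: ✓ CMP  NZCV=1000
5: · ADDVS
6: ✓ MOVLS  r1←0x51
7: · MOVGT
8: ✓ CMP  NZCV=1010
9: · SUBEQ
10: ✓ MOVLE  r4←0x5a
11: · ADDEQ

FIX = (r1, 0x51)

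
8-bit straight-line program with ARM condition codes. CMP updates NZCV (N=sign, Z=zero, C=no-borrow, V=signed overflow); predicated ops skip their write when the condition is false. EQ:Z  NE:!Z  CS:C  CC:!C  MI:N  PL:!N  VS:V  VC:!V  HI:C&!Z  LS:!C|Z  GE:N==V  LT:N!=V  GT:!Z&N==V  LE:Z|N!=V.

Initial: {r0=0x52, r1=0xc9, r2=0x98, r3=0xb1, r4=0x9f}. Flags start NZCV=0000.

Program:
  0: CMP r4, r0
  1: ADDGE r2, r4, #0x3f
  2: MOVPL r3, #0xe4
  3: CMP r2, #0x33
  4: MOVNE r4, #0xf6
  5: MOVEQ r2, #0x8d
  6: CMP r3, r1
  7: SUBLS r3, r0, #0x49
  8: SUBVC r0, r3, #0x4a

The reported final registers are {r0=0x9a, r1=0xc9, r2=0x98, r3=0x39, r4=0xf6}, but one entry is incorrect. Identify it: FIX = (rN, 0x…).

0: ✓ CMP  NZCV=0011
1: · ADDGE
2: ✓ MOVPL  r3←0xe4
3: ✓ CMP  NZCV=0011
4: ✓ MOVNE  r4←0xf6
5: · MOVEQ
6: ✓ CMP  NZCV=0010
7: · SUBLS
8: ✓ SUBVC  r0←0x9a

FIX = (r3, 0xe4)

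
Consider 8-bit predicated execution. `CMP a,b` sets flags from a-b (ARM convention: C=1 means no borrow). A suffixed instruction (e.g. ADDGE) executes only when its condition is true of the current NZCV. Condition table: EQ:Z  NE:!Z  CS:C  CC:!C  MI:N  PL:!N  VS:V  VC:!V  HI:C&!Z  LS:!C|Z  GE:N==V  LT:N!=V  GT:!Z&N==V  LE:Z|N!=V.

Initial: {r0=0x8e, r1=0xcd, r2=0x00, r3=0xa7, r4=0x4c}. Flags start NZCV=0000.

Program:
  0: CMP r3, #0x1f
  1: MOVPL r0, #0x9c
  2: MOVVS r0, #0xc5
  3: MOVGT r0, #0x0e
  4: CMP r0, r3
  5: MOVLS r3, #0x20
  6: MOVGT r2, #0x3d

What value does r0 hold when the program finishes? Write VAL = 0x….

VAL = 0x8e

[0] flags=1010 → (cmp)
[1] flags=1010 PL?F → skip
[2] flags=1010 VS?F → skip
[3] flags=1010 GT?F → skip
[4] flags=1000 → (cmp)
[5] flags=1000 LS?T → r3=0x20
[6] flags=1000 GT?F → skip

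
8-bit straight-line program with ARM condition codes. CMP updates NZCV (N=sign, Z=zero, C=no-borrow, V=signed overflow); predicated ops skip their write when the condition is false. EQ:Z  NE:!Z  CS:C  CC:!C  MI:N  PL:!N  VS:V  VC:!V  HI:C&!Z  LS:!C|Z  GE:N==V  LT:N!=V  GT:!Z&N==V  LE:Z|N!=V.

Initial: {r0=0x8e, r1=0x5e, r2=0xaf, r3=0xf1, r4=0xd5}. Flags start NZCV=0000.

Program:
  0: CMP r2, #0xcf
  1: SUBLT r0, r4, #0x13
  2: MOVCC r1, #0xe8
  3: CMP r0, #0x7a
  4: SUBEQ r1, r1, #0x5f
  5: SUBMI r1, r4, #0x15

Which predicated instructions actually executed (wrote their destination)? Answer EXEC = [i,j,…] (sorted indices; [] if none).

EXEC = [1,2]

[0] flags=1000 → (cmp)
[1] flags=1000 LT?T → r0=0xc2
[2] flags=1000 CC?T → r1=0xe8
[3] flags=0011 → (cmp)
[4] flags=0011 EQ?F → skip
[5] flags=0011 MI?F → skip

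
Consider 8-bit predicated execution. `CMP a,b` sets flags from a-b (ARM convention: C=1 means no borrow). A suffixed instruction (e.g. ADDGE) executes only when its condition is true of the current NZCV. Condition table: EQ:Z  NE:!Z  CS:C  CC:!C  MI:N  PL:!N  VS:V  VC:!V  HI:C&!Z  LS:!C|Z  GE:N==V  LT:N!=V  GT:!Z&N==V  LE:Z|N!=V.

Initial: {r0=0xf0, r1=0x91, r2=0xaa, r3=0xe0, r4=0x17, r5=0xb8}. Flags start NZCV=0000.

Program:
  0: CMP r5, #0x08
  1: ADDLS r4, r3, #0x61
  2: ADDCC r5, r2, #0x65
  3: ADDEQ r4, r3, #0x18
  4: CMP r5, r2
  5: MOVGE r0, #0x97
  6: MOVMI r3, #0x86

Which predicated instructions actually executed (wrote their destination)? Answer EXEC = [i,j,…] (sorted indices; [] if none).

EXEC = [5]

0: ✓ CMP  NZCV=1010
1: · ADDLS
2: · ADDCC
3: · ADDEQ
4: ✓ CMP  NZCV=0010
5: ✓ MOVGE  r0←0x97
6: · MOVMI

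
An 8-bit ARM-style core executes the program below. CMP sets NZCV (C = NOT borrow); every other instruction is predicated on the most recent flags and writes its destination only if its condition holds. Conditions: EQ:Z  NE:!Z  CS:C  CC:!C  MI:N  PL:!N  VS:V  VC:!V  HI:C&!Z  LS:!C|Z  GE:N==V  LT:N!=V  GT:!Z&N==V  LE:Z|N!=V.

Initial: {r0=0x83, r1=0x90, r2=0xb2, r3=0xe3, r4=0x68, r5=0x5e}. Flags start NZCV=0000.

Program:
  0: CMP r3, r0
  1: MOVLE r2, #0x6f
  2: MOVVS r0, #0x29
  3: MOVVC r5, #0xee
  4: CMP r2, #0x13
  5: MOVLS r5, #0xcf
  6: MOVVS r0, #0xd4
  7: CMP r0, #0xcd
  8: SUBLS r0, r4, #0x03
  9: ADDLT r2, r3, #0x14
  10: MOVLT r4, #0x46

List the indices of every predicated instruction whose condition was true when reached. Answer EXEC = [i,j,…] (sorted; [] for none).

EXEC = [3,8,9,10]

0: ✓ CMP  NZCV=0010
1: · MOVLE
2: · MOVVS
3: ✓ MOVVC  r5←0xee
4: ✓ CMP  NZCV=1010
5: · MOVLS
6: · MOVVS
7: ✓ CMP  NZCV=1000
8: ✓ SUBLS  r0←0x65
9: ✓ ADDLT  r2←0xf7
10: ✓ MOVLT  r4←0x46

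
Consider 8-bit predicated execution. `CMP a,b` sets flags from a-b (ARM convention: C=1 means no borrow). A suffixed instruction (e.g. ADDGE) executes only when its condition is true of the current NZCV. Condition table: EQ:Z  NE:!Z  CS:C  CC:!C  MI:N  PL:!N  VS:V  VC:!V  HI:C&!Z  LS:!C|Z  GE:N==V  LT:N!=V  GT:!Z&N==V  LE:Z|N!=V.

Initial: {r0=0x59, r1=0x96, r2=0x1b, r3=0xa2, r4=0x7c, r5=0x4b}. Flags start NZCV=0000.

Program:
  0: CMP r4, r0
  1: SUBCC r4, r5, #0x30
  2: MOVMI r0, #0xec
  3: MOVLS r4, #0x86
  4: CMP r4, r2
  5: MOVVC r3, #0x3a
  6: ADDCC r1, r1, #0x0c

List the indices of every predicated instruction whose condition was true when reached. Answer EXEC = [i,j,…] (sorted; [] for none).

EXEC = [5]

0: ✓ CMP  NZCV=0010
1: · SUBCC
2: · MOVMI
3: · MOVLS
4: ✓ CMP  NZCV=0010
5: ✓ MOVVC  r3←0x3a
6: · ADDCC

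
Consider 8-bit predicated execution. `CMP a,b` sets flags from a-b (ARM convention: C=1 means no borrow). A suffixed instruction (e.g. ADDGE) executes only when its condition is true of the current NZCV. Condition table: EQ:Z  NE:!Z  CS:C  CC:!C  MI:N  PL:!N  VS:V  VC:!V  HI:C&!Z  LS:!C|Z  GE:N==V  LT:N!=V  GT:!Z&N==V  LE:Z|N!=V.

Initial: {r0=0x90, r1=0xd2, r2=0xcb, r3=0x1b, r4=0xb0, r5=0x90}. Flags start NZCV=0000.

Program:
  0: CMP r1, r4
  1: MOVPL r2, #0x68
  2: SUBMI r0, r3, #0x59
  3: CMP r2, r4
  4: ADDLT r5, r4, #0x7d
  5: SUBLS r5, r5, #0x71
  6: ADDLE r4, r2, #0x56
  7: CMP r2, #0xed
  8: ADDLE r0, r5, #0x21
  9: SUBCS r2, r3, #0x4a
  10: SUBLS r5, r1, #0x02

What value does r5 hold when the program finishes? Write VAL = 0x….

VAL = 0xd0

0: ✓ CMP  NZCV=0010
1: ✓ MOVPL  r2←0x68
2: · SUBMI
3: ✓ CMP  NZCV=1001
4: · ADDLT
5: ✓ SUBLS  r5←0x1f
6: · ADDLE
7: ✓ CMP  NZCV=0000
8: · ADDLE
9: · SUBCS
10: ✓ SUBLS  r5←0xd0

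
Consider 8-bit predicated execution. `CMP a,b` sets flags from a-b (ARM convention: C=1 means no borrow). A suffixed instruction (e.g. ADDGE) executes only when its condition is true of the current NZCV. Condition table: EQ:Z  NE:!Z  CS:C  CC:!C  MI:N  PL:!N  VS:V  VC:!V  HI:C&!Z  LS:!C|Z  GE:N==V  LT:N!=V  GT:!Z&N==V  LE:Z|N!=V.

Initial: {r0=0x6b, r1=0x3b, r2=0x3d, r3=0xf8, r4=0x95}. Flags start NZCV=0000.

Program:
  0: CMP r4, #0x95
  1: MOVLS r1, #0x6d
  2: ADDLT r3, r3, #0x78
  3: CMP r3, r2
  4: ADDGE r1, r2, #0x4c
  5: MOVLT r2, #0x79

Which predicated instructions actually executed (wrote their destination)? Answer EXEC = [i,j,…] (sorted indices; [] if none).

0: ✓ CMP  NZCV=0110
1: ✓ MOVLS  r1←0x6d
2: · ADDLT
3: ✓ CMP  NZCV=1010
4: · ADDGE
5: ✓ MOVLT  r2←0x79

EXEC = [1,5]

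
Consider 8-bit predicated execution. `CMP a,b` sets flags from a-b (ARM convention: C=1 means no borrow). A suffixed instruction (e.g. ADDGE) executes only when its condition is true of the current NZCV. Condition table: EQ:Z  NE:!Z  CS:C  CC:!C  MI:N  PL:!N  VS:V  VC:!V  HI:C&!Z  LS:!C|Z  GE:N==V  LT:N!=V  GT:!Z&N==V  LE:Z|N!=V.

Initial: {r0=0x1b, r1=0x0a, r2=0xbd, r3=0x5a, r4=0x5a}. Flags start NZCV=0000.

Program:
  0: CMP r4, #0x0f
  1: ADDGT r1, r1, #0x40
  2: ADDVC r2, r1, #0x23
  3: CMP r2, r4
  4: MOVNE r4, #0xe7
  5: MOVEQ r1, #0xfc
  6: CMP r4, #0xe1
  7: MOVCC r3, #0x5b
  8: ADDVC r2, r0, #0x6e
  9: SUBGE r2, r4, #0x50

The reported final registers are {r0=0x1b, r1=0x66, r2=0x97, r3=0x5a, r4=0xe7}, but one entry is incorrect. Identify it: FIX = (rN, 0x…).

FIX = (r1, 0x4a)

0: ✓ CMP  NZCV=0010
1: ✓ ADDGT  r1←0x4a
2: ✓ ADDVC  r2←0x6d
3: ✓ CMP  NZCV=0010
4: ✓ MOVNE  r4←0xe7
5: · MOVEQ
6: ✓ CMP  NZCV=0010
7: · MOVCC
8: ✓ ADDVC  r2←0x89
9: ✓ SUBGE  r2←0x97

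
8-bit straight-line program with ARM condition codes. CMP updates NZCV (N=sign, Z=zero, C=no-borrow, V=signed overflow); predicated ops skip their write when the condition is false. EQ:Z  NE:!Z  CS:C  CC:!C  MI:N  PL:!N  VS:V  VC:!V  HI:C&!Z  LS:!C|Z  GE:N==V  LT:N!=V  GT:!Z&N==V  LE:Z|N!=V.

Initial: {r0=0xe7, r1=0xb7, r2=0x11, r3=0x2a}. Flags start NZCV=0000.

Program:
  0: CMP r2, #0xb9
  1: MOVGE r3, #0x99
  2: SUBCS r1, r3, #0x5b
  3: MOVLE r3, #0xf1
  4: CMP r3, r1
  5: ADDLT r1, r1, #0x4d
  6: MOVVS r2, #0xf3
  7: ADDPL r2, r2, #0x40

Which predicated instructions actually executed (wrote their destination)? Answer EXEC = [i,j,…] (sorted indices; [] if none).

[0] flags=0000 → (cmp)
[1] flags=0000 GE?T → r3=0x99
[2] flags=0000 CS?F → skip
[3] flags=0000 LE?F → skip
[4] flags=1000 → (cmp)
[5] flags=1000 LT?T → r1=0x04
[6] flags=1000 VS?F → skip
[7] flags=1000 PL?F → skip

EXEC = [1,5]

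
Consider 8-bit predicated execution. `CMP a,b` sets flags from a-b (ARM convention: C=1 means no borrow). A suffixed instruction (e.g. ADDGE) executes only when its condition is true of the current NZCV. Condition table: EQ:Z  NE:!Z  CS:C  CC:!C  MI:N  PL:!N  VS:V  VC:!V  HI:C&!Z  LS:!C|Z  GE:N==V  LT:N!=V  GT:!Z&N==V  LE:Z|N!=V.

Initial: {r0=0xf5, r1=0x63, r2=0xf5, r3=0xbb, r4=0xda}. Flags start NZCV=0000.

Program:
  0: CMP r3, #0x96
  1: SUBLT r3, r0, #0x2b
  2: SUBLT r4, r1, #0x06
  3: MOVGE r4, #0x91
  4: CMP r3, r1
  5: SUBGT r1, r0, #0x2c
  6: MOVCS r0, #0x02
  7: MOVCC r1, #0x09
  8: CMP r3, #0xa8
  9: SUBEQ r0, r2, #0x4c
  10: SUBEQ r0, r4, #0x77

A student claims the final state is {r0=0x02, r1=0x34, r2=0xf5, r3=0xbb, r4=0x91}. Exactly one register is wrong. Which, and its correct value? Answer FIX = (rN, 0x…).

0: ✓ CMP  NZCV=0010
1: · SUBLT
2: · SUBLT
3: ✓ MOVGE  r4←0x91
4: ✓ CMP  NZCV=0011
5: · SUBGT
6: ✓ MOVCS  r0←0x02
7: · MOVCC
8: ✓ CMP  NZCV=0010
9: · SUBEQ
10: · SUBEQ

FIX = (r1, 0x63)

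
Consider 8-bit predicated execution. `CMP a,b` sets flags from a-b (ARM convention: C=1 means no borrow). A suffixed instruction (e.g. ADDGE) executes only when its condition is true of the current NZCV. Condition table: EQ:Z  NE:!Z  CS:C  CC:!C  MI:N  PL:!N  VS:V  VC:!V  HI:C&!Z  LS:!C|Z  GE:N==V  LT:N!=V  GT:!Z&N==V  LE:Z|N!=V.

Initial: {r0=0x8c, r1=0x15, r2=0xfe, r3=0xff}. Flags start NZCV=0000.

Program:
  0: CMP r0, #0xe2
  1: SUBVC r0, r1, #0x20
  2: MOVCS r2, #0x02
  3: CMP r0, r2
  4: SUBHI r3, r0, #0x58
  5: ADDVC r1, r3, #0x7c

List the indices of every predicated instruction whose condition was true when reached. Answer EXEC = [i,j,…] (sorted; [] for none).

EXEC = [1,5]

[0] flags=1000 → (cmp)
[1] flags=1000 VC?T → r0=0xf5
[2] flags=1000 CS?F → skip
[3] flags=1000 → (cmp)
[4] flags=1000 HI?F → skip
[5] flags=1000 VC?T → r1=0x7b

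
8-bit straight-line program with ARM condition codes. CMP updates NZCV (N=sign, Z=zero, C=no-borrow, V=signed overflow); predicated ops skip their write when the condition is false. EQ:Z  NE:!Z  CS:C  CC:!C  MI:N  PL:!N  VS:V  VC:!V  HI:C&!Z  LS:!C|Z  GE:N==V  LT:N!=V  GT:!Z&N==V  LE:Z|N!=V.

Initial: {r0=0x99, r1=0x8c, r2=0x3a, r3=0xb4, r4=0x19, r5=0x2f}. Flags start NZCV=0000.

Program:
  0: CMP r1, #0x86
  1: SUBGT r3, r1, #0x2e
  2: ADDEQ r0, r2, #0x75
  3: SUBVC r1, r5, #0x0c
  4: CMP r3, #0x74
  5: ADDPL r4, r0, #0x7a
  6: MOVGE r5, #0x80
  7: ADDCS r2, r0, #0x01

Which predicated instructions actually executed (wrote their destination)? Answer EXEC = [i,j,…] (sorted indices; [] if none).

[0] flags=0010 → (cmp)
[1] flags=0010 GT?T → r3=0x5e
[2] flags=0010 EQ?F → skip
[3] flags=0010 VC?T → r1=0x23
[4] flags=1000 → (cmp)
[5] flags=1000 PL?F → skip
[6] flags=1000 GE?F → skip
[7] flags=1000 CS?F → skip

EXEC = [1,3]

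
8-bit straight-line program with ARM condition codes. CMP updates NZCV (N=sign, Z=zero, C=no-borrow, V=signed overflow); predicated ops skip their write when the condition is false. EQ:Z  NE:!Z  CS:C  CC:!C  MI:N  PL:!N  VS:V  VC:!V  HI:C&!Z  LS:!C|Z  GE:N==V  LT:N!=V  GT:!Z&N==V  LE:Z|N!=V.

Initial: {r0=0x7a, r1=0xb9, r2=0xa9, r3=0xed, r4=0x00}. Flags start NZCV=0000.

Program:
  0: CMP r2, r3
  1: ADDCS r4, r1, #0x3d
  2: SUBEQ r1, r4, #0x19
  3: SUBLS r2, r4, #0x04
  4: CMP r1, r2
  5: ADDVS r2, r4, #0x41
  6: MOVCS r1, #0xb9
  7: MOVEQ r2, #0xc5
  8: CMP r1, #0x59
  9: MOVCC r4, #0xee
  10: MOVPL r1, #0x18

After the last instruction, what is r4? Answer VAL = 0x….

0: ✓ CMP  NZCV=1000
1: · ADDCS
2: · SUBEQ
3: ✓ SUBLS  r2←0xfc
4: ✓ CMP  NZCV=1000
5: · ADDVS
6: · MOVCS
7: · MOVEQ
8: ✓ CMP  NZCV=0011
9: · MOVCC
10: ✓ MOVPL  r1←0x18

VAL = 0x00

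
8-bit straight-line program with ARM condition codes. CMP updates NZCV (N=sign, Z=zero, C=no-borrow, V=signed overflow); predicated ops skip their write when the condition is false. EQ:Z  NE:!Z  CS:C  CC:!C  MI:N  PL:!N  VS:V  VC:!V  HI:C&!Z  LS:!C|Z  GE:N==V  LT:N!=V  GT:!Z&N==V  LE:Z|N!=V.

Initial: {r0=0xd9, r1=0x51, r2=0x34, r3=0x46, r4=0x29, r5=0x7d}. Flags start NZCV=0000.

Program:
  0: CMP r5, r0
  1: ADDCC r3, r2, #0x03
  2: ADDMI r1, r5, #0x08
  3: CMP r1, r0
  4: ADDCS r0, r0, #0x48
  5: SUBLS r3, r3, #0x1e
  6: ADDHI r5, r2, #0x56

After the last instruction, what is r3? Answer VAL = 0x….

[0] flags=1001 → (cmp)
[1] flags=1001 CC?T → r3=0x37
[2] flags=1001 MI?T → r1=0x85
[3] flags=1000 → (cmp)
[4] flags=1000 CS?F → skip
[5] flags=1000 LS?T → r3=0x19
[6] flags=1000 HI?F → skip

VAL = 0x19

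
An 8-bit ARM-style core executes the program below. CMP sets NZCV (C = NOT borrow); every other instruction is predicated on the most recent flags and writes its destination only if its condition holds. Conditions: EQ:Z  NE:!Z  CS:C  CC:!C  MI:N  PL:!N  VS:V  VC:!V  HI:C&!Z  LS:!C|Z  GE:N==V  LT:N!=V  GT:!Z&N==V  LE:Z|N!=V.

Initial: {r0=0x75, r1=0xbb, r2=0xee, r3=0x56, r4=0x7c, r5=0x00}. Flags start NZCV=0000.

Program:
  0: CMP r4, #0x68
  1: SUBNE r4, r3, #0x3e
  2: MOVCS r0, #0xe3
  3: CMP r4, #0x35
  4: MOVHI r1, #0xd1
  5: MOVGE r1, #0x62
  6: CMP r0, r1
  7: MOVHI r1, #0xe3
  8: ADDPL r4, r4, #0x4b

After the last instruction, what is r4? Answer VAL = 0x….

VAL = 0x63

[0] flags=0010 → (cmp)
[1] flags=0010 NE?T → r4=0x18
[2] flags=0010 CS?T → r0=0xe3
[3] flags=1000 → (cmp)
[4] flags=1000 HI?F → skip
[5] flags=1000 GE?F → skip
[6] flags=0010 → (cmp)
[7] flags=0010 HI?T → r1=0xe3
[8] flags=0010 PL?T → r4=0x63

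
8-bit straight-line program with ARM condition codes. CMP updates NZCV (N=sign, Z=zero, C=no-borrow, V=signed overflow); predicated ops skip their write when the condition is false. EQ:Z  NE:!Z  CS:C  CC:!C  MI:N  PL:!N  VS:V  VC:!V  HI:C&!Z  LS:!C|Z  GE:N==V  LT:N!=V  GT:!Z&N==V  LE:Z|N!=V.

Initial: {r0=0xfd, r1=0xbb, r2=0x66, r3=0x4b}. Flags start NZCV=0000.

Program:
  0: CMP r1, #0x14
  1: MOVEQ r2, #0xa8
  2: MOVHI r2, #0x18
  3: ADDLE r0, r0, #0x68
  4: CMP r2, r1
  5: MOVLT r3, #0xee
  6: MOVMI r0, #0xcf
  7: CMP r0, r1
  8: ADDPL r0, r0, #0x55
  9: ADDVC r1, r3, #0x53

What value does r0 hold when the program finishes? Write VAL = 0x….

0: ✓ CMP  NZCV=1010
1: · MOVEQ
2: ✓ MOVHI  r2←0x18
3: ✓ ADDLE  r0←0x65
4: ✓ CMP  NZCV=0000
5: · MOVLT
6: · MOVMI
7: ✓ CMP  NZCV=1001
8: · ADDPL
9: · ADDVC

VAL = 0x65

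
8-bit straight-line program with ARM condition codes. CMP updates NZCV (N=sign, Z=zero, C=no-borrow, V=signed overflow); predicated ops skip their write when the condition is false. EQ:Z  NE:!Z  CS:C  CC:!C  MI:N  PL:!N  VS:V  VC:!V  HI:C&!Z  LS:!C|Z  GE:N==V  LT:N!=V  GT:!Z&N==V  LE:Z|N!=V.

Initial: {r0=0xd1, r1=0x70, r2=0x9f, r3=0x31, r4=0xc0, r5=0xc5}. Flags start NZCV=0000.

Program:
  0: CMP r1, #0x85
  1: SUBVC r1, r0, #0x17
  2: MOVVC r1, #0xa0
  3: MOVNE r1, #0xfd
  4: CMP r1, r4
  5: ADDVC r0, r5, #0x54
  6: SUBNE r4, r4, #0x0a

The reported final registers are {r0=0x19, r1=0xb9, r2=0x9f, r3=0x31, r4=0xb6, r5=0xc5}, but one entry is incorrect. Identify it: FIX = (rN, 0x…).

FIX = (r1, 0xfd)

[0] flags=1001 → (cmp)
[1] flags=1001 VC?F → skip
[2] flags=1001 VC?F → skip
[3] flags=1001 NE?T → r1=0xfd
[4] flags=0010 → (cmp)
[5] flags=0010 VC?T → r0=0x19
[6] flags=0010 NE?T → r4=0xb6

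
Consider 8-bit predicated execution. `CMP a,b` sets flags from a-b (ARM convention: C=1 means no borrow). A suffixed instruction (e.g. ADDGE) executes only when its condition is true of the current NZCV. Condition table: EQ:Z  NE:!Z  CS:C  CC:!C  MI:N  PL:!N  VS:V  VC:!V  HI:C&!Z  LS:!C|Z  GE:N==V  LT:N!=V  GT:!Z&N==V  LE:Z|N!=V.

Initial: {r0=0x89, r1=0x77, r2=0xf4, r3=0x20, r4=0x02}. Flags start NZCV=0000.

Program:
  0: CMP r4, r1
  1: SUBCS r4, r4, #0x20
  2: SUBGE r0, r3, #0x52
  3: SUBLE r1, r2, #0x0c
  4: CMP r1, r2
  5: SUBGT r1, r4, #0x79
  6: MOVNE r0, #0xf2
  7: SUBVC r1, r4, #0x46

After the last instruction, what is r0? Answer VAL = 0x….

VAL = 0xf2

[0] flags=1000 → (cmp)
[1] flags=1000 CS?F → skip
[2] flags=1000 GE?F → skip
[3] flags=1000 LE?T → r1=0xe8
[4] flags=1000 → (cmp)
[5] flags=1000 GT?F → skip
[6] flags=1000 NE?T → r0=0xf2
[7] flags=1000 VC?T → r1=0xbc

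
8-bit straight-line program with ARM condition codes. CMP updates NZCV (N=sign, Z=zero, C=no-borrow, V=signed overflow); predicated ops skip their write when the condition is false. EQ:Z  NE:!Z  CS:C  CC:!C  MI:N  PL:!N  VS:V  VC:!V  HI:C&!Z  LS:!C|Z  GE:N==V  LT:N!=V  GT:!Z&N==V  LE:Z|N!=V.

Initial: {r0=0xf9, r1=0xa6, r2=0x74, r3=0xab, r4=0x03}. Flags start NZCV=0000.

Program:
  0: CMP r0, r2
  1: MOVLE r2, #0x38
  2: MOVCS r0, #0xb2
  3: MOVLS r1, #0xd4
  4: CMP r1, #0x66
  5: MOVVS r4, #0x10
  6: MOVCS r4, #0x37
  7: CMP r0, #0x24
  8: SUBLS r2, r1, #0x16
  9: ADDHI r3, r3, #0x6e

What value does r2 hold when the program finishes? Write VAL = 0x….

VAL = 0x38

[0] flags=1010 → (cmp)
[1] flags=1010 LE?T → r2=0x38
[2] flags=1010 CS?T → r0=0xb2
[3] flags=1010 LS?F → skip
[4] flags=0011 → (cmp)
[5] flags=0011 VS?T → r4=0x10
[6] flags=0011 CS?T → r4=0x37
[7] flags=1010 → (cmp)
[8] flags=1010 LS?F → skip
[9] flags=1010 HI?T → r3=0x19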